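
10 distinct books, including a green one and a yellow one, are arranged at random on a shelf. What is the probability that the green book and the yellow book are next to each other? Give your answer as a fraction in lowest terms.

There are 10! = 3628800 arrangements.
Treat the green book and the yellow book as a block: 9! arrangements of the blocks × 2 orders within the block = 2·362880 = 725760.
Probability = 725760/3628800 = 1/5.

1/5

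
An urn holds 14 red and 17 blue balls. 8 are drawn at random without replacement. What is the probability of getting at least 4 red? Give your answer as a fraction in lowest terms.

64823/121365

Total selections: C(31,8) = 7888725.
Favorable selections (at least 4 red): C(14,4)·C(17,4) + C(14,5)·C(17,3) + C(14,6)·C(17,2) + C(14,7)·C(17,1) + C(14,8)·C(17,0) = 2382380 + 1361360 + 408408 + 58344 + 3003 = 4213495.
Probability = 4213495/7888725 = 64823/121365.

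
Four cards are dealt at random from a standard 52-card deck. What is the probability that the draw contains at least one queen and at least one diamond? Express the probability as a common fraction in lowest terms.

52799/270725

There are C(52,4) = 270725 possible draws.
By inclusion-exclusion on the complements, draws missing all queens or all diamonds: C(48,4) + C(39,4) − C(36,4) = 194580 + 82251 − 58905 = 217926.
So draws with at least one of each: 270725 − 217926 = 52799, probability 52799/270725.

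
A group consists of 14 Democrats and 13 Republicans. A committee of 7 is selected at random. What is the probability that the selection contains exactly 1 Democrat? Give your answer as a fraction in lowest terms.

28/1035

The sample space is all 7-subsets of the 27: C(27,7) = 888030.
Selections with exactly 1 Democrat: choose 1 of the 14 Democrats and 6 of the 13 Republicans, C(14,1)·C(13,6) = 14·1716 = 24024.
Probability = 24024/888030 = 28/1035.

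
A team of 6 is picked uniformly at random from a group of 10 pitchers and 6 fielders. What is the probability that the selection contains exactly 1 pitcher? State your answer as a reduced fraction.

There are C(16,6) = 8008 ways to choose 6 from 16.
Selections with exactly 1 pitcher: choose 1 of the 10 pitchers and 5 of the 6 fielders, C(10,1)·C(6,5) = 10·6 = 60.
Probability = 60/8008 = 15/2002.

15/2002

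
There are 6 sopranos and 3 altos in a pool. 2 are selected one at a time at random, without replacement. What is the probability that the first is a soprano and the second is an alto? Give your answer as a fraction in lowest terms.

1/4

Multiply the conditional probabilities at each draw: 6/9 · 3/8 = 18/72 = 1/4.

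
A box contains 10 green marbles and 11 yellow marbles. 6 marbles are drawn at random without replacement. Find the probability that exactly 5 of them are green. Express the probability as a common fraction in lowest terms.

Total number of selections: C(21,6) = 54264.
Selections with exactly 5 green: choose 5 of the 10 green and 1 of the 11 yellow, C(10,5)·C(11,1) = 252·11 = 2772.
Probability = 2772/54264 = 33/646.

33/646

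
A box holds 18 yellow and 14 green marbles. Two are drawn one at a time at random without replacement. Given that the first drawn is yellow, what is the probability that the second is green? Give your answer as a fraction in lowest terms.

14/31

After removing one yellow, 31 remain: 17 yellow and 14 green.
So the probability the next is green is 14/31.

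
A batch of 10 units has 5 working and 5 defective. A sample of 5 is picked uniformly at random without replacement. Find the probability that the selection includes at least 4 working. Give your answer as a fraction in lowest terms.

13/126

Total selections: C(10,5) = 252.
Favorable selections (at least 4 working): C(5,4)·C(5,1) + C(5,5)·C(5,0) = 25 + 1 = 26.
Probability = 26/252 = 13/126.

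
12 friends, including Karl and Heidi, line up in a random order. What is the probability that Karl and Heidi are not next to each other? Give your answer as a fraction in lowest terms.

5/6

There are 12! = 479001600 arrangements.
Arrangements with Karl and Heidi adjacent: 2·11! = 79833600.
So not adjacent: 479001600 − 79833600 = 399168000, probability 399168000/479001600 = 5/6.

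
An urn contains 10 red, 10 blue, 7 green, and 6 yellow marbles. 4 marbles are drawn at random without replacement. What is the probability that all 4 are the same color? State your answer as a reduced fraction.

There are C(33,4) = 40920 ways to draw 4 marbles.
All same color: C(10,4) + C(10,4) + C(7,4) + C(6,4) = 210 + 210 + 35 + 15 = 470.
Probability = 470/40920 = 47/4092.

47/4092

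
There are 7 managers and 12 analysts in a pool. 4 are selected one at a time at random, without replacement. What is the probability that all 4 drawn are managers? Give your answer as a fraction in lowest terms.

35/3876

Multiply the conditional probabilities at each draw: 7/19 · 6/18 · 5/17 · 4/16 = 840/93024 = 35/3876.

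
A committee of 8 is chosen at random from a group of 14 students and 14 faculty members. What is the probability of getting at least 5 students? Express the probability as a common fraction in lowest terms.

There are C(28,8) = 3108105 ways to choose the 8.
Favorable selections (at least 5 students): C(14,5)·C(14,3) + C(14,6)·C(14,2) + C(14,7)·C(14,1) + C(14,8)·C(14,0) = 728728 + 273273 + 48048 + 3003 = 1053052.
Probability = 1053052/3108105 = 1052/3105.

1052/3105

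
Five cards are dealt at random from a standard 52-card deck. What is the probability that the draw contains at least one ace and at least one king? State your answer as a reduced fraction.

There are C(52,5) = 2598960 possible draws.
By inclusion-exclusion on the complements, draws missing all aces or all kings: C(48,5) + C(48,5) − C(44,5) = 1712304 + 1712304 − 1086008 = 2338600.
So draws with at least one of each: 2598960 − 2338600 = 260360, probability 260360/2598960 = 6509/64974.

6509/64974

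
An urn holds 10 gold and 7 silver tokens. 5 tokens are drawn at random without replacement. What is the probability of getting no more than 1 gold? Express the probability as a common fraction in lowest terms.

Total selections: C(17,5) = 6188.
Favorable selections (no more than 1 gold): C(10,0)·C(7,5) + C(10,1)·C(7,4) = 21 + 350 = 371.
Probability = 371/6188 = 53/884.

53/884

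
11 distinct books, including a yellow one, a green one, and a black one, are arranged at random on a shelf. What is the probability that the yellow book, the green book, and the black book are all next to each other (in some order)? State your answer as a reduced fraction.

There are 11! = 39916800 arrangements.
Treat the three as one block: 9! placements × 3! orders within the block = 362880·6 = 2177280.
Probability = 2177280/39916800 = 3/55.

3/55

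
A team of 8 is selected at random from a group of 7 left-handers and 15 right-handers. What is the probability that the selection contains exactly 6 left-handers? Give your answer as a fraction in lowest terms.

The sample space is all 8-subsets of the 22: C(22,8) = 319770.
Selections with exactly 6 left-handers: choose 6 of the 7 left-handers and 2 of the 15 right-handers, C(7,6)·C(15,2) = 7·105 = 735.
Probability = 735/319770 = 49/21318.

49/21318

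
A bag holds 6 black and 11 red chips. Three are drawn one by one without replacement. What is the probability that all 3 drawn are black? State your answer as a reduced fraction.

Multiply the conditional probabilities at each draw: 6/17 · 5/16 · 4/15 = 120/4080 = 1/34.

1/34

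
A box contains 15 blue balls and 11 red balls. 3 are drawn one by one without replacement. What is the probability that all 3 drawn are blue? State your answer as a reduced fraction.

7/40

Multiply the conditional probabilities at each draw: 15/26 · 14/25 · 13/24 = 2730/15600 = 7/40.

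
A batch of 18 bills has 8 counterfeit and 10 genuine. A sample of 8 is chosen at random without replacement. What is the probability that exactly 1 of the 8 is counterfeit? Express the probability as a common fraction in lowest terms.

160/7293

Total number of selections: C(18,8) = 43758.
Selections with exactly 1 counterfeit: choose 1 of the 8 counterfeit and 7 of the 10 genuine, C(8,1)·C(10,7) = 8·120 = 960.
Probability = 960/43758 = 160/7293.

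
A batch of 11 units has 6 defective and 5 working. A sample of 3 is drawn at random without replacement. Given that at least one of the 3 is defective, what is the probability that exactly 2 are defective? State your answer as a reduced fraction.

Work in counts. Selections with at least one defective: C(11,3) − C(5,3) = 165 − 10 = 155.
Of those, selections where exactly 2 are defective: C(6,2)·C(5,1) = 15·5 = 75.
Conditional probability = 75/155 = 15/31.

15/31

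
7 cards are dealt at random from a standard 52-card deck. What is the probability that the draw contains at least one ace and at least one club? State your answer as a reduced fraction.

53122231/133784560

There are C(52,7) = 133784560 possible draws.
By inclusion-exclusion on the complements, draws missing all aces or all clubs: C(48,7) + C(39,7) − C(36,7) = 73629072 + 15380937 − 8347680 = 80662329.
So draws with at least one of each: 133784560 − 80662329 = 53122231, probability 53122231/133784560.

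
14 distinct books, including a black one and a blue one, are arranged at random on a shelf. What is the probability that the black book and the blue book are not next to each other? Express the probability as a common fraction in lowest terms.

There are 14! = 87178291200 arrangements.
Arrangements with the black book and the blue book adjacent: 2·13! = 12454041600.
So not adjacent: 87178291200 − 12454041600 = 74724249600, probability 74724249600/87178291200 = 6/7.

6/7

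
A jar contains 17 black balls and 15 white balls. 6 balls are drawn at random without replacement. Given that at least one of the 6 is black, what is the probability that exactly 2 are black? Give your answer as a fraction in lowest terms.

Work in counts. Selections with at least one black: C(32,6) − C(15,6) = 906192 − 5005 = 901187.
Of those, selections where exactly 2 are black: C(17,2)·C(15,4) = 136·1365 = 185640.
Conditional probability = 185640/901187 = 1560/7573.

1560/7573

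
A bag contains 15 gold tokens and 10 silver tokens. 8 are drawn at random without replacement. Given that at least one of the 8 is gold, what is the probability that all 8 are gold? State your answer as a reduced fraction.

Work in counts. Selections with at least one gold: C(25,8) − C(10,8) = 1081575 − 45 = 1081530.
Of those, selections where all 8 are gold: C(15,8) = 6435.
Conditional probability = 6435/1081530 = 143/24034.

143/24034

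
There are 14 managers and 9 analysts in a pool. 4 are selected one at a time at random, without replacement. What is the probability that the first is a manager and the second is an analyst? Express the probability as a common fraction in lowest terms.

Multiply the conditional probabilities at each draw: 14/23 · 9/22 = 126/506 = 63/253.

63/253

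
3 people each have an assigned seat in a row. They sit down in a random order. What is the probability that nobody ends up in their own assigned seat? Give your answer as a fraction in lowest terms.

1/3

There are 3! = 6 seatings.
By inclusion-exclusion, seatings with no fixed points: C(3,0)·3! − C(3,1)·2! + C(3,2)·1! − C(3,3)·0! = 2.
Probability = 2/6 = 1/3.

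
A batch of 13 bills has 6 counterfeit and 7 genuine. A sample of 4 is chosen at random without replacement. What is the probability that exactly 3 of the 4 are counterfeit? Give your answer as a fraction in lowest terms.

28/143

Total number of selections: C(13,4) = 715.
Selections with exactly 3 counterfeit: choose 3 of the 6 counterfeit and 1 of the 7 genuine, C(6,3)·C(7,1) = 20·7 = 140.
Probability = 140/715 = 28/143.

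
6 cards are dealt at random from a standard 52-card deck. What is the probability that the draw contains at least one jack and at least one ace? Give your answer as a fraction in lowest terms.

There are C(52,6) = 20358520 possible draws.
By inclusion-exclusion on the complements, draws missing all jacks or all aces: C(48,6) + C(48,6) − C(44,6) = 12271512 + 12271512 − 7059052 = 17483972.
So draws with at least one of each: 20358520 − 17483972 = 2874548, probability 2874548/20358520 = 718637/5089630.

718637/5089630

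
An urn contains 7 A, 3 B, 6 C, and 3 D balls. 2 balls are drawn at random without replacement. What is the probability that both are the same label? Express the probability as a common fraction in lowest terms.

There are C(19,2) = 171 ways to draw 2 balls.
All same label: C(7,2) + C(3,2) + C(6,2) + C(3,2) = 21 + 3 + 15 + 3 = 42.
Probability = 42/171 = 14/57.

14/57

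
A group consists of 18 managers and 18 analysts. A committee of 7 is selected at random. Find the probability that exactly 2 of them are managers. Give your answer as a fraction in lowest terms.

The sample space is all 7-subsets of the 36: C(36,7) = 8347680.
Selections with exactly 2 managers: choose 2 of the 18 managers and 5 of the 18 analysts, C(18,2)·C(18,5) = 153·8568 = 1310904.
Probability = 1310904/8347680 = 1071/6820.

1071/6820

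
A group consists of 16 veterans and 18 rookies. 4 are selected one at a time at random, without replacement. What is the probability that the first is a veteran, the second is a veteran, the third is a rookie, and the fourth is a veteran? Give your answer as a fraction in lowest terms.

315/5797

Multiply the conditional probabilities at each draw: 16/34 · 15/33 · 18/32 · 14/31 = 60480/1113024 = 315/5797.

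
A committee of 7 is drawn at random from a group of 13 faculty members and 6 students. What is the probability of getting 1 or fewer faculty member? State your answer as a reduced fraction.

There are C(19,7) = 50388 ways to choose the 7.
Favorable selections (1 or fewer faculty member): C(13,1)·C(6,6) = 13.
Probability = 13/50388 = 1/3876.

1/3876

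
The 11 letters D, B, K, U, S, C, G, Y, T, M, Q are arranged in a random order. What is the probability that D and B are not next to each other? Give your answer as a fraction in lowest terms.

There are 11! = 39916800 arrangements.
Arrangements with D and B adjacent: 2·10! = 7257600.
So not adjacent: 39916800 − 7257600 = 32659200, probability 32659200/39916800 = 9/11.

9/11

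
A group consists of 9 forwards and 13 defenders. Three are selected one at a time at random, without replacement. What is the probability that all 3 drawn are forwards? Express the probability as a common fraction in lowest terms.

Multiply the conditional probabilities at each draw: 9/22 · 8/21 · 7/20 = 504/9240 = 3/55.

3/55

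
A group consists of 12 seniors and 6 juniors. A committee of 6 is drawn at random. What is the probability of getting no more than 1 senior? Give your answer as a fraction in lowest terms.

73/18564

There are C(18,6) = 18564 ways to choose the 6.
Favorable selections (no more than 1 senior): C(12,0)·C(6,6) + C(12,1)·C(6,5) = 1 + 72 = 73.
Probability = 73/18564.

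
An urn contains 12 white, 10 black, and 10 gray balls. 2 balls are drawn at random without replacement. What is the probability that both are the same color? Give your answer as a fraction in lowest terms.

39/124

There are C(32,2) = 496 ways to draw 2 balls.
All same color: C(12,2) + C(10,2) + C(10,2) = 66 + 45 + 45 = 156.
Probability = 156/496 = 39/124.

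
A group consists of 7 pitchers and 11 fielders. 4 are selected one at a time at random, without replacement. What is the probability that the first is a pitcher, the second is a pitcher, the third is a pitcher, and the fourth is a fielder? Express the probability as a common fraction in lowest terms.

77/2448

Multiply the conditional probabilities at each draw: 7/18 · 6/17 · 5/16 · 11/15 = 2310/73440 = 77/2448.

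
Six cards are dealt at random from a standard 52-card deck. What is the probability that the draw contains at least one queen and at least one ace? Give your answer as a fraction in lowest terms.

718637/5089630

There are C(52,6) = 20358520 possible draws.
By inclusion-exclusion on the complements, draws missing all queens or all aces: C(48,6) + C(48,6) − C(44,6) = 12271512 + 12271512 − 7059052 = 17483972.
So draws with at least one of each: 20358520 − 17483972 = 2874548, probability 2874548/20358520 = 718637/5089630.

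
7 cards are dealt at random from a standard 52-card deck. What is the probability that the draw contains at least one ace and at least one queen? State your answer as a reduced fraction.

There are C(52,7) = 133784560 possible draws.
By inclusion-exclusion on the complements, draws missing all aces or all queens: C(48,7) + C(48,7) − C(44,7) = 73629072 + 73629072 − 38320568 = 108937576.
So draws with at least one of each: 133784560 − 108937576 = 24846984, probability 24846984/133784560 = 3105873/16723070.

3105873/16723070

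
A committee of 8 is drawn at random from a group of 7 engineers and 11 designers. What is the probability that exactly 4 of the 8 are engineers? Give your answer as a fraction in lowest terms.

Total number of selections: C(18,8) = 43758.
Selections with exactly 4 engineers: choose 4 of the 7 engineers and 4 of the 11 designers, C(7,4)·C(11,4) = 35·330 = 11550.
Probability = 11550/43758 = 175/663.

175/663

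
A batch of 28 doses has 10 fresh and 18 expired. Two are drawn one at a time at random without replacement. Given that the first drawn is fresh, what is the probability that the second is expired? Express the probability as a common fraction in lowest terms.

2/3

After removing one fresh, 27 remain: 9 fresh and 18 expired.
So the probability the next is expired is 18/27 = 2/3.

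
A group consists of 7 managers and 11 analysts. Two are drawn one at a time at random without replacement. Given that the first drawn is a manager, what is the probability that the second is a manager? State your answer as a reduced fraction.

After removing one manager, 17 remain: 6 managers and 11 analysts.
So the probability the next is a manager is 6/17.

6/17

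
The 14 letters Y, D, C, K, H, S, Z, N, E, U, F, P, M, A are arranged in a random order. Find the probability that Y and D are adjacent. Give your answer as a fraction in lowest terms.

1/7

There are 14! = 87178291200 arrangements.
Treat Y and D as a block: 13! arrangements of the blocks × 2 orders within the block = 2·6227020800 = 12454041600.
Probability = 12454041600/87178291200 = 1/7.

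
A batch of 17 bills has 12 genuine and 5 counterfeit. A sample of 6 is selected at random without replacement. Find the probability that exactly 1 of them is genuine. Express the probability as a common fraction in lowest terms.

There are C(17,6) = 12376 ways to choose 6 from 17.
Selections with exactly 1 genuine: choose 1 of the 12 genuine and 5 of the 5 counterfeit, C(12,1)·C(5,5) = 12·1 = 12.
Probability = 12/12376 = 3/3094.

3/3094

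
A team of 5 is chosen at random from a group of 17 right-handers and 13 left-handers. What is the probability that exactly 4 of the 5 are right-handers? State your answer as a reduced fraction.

170/783

The sample space is all 5-subsets of the 30: C(30,5) = 142506.
Selections with exactly 4 right-handers: choose 4 of the 17 right-handers and 1 of the 13 left-handers, C(17,4)·C(13,1) = 2380·13 = 30940.
Probability = 30940/142506 = 170/783.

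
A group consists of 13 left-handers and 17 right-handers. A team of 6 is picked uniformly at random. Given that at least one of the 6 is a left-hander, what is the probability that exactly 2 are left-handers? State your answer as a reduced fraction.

Work in counts. Selections with at least one left-hander: C(30,6) − C(17,6) = 593775 − 12376 = 581399.
Of those, selections where exactly 2 are left-handers: C(13,2)·C(17,4) = 78·2380 = 185640.
Conditional probability = 185640/581399 = 2040/6389.

2040/6389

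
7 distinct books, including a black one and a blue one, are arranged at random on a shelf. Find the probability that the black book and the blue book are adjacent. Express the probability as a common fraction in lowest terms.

2/7

There are 7! = 5040 arrangements.
Treat the black book and the blue book as a block: 6! arrangements of the blocks × 2 orders within the block = 2·720 = 1440.
Probability = 1440/5040 = 2/7.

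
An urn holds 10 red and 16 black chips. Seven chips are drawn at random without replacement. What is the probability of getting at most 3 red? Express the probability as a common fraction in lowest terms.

There are C(26,7) = 657800 ways to choose the 7.
Favorable selections (at most 3 red): C(10,0)·C(16,7) + C(10,1)·C(16,6) + C(10,2)·C(16,5) + C(10,3)·C(16,4) = 11440 + 80080 + 196560 + 218400 = 506480.
Probability = 506480/657800 = 974/1265.

974/1265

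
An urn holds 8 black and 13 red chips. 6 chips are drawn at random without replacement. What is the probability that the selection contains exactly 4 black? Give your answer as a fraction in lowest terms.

65/646

The sample space is all 6-subsets of the 21: C(21,6) = 54264.
Selections with exactly 4 black: choose 4 of the 8 black and 2 of the 13 red, C(8,4)·C(13,2) = 70·78 = 5460.
Probability = 5460/54264 = 65/646.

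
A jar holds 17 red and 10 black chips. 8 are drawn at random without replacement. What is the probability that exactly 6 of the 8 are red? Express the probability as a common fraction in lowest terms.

There are C(27,8) = 2220075 ways to choose 8 from 27.
Selections with exactly 6 red: choose 6 of the 17 red and 2 of the 10 black, C(17,6)·C(10,2) = 12376·45 = 556920.
Probability = 556920/2220075 = 952/3795.

952/3795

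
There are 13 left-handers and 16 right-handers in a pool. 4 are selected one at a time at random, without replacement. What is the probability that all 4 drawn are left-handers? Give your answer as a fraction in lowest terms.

Multiply the conditional probabilities at each draw: 13/29 · 12/28 · 11/27 · 10/26 = 17160/570024 = 55/1827.

55/1827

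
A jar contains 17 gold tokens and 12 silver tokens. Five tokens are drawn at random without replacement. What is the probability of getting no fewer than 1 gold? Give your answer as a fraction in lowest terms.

Total selections: C(29,5) = 118755.
The complement is all 5 are silver: C(12,5) = 792.
Probability = 1 − 792/118755 = 117963/118755 = 13107/13195.

13107/13195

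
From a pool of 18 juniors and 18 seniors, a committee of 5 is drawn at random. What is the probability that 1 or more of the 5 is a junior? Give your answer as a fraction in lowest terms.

43/44

There are C(36,5) = 376992 ways to choose the 5.
The complement is all 5 are seniors: C(18,5) = 8568.
Probability = 1 − 8568/376992 = 368424/376992 = 43/44.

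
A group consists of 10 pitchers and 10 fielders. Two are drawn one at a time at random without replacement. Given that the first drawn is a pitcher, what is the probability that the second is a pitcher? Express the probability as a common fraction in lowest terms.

9/19

After removing one pitcher, 19 remain: 9 pitchers and 10 fielders.
So the probability the next is a pitcher is 9/19.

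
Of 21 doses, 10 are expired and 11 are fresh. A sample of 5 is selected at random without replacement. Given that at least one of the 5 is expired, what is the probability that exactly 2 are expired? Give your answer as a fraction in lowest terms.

2475/6629

Work in counts. Selections with at least one expired: C(21,5) − C(11,5) = 20349 − 462 = 19887.
Of those, selections where exactly 2 are expired: C(10,2)·C(11,3) = 45·165 = 7425.
Conditional probability = 7425/19887 = 2475/6629.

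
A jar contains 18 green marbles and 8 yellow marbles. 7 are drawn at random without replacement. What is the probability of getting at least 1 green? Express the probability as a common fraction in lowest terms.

82224/82225

There are C(26,7) = 657800 ways to choose the 7.
The complement is all 7 are yellow: C(8,7) = 8.
Probability = 1 − 8/657800 = 657792/657800 = 82224/82225.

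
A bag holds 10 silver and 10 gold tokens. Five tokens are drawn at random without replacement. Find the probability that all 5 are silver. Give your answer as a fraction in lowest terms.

21/1292

There are C(20,5) = 15504 possible selections.
Selections with all silver: C(10,5) = 252.
Probability = 252/15504 = 21/1292.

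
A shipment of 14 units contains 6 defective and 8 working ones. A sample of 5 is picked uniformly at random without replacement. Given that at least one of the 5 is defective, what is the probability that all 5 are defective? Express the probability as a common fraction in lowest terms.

Work in counts. Selections with at least one defective: C(14,5) − C(8,5) = 2002 − 56 = 1946.
Of those, selections where all 5 are defective: C(6,5) = 6.
Conditional probability = 6/1946 = 3/973.

3/973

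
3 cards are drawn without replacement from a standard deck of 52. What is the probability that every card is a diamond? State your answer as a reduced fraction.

There are C(52,3) = 22100 possible 3-card hands.
Hands that are all diamonds: C(13,3) = 286.
Probability = 286/22100 = 11/850.

11/850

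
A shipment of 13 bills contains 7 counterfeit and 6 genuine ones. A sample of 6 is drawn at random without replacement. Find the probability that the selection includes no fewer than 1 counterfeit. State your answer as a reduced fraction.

1715/1716

There are C(13,6) = 1716 ways to choose the 6.
The complement is all 6 are genuine: C(6,6) = 1.
Probability = 1 − 1/1716 = 1715/1716.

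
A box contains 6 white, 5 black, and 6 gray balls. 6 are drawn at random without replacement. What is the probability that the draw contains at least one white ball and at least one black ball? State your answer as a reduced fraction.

10991/12376

There are C(17,6) = 12376 possible draws.
By inclusion-exclusion on the complements, draws missing all white or all black: C(11,6) + C(12,6) − C(6,6) = 462 + 924 − 1 = 1385.
So draws with at least one of each: 12376 − 1385 = 10991, probability 10991/12376.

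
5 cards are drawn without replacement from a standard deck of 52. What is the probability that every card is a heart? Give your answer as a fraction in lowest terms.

33/66640

There are C(52,5) = 2598960 possible 5-card hands.
Hands that are all hearts: C(13,5) = 1287.
Probability = 1287/2598960 = 33/66640.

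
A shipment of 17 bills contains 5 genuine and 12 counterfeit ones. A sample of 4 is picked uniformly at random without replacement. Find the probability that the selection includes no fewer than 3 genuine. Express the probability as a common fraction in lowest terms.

Total selections: C(17,4) = 2380.
Favorable selections (no fewer than 3 genuine): C(5,3)·C(12,1) + C(5,4)·C(12,0) = 120 + 5 = 125.
Probability = 125/2380 = 25/476.

25/476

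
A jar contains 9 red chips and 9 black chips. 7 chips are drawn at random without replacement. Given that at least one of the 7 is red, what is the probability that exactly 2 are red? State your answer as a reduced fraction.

Work in counts. Selections with at least one red: C(18,7) − C(9,7) = 31824 − 36 = 31788.
Of those, selections where exactly 2 are red: C(9,2)·C(9,5) = 36·126 = 4536.
Conditional probability = 4536/31788 = 126/883.

126/883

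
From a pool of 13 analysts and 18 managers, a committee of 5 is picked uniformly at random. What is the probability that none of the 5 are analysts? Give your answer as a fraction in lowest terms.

There are C(31,5) = 169911 possible selections.
Selections with no analysts (all managers): C(18,5) = 8568.
Probability = 8568/169911 = 136/2697.

136/2697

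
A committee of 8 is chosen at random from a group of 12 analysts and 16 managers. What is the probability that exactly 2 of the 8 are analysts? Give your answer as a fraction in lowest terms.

There are C(28,8) = 3108105 ways to choose 8 from 28.
Selections with exactly 2 analysts: choose 2 of the 12 analysts and 6 of the 16 managers, C(12,2)·C(16,6) = 66·8008 = 528528.
Probability = 528528/3108105 = 176/1035.

176/1035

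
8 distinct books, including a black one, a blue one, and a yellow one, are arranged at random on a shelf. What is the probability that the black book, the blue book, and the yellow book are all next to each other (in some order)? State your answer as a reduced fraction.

3/28

There are 8! = 40320 arrangements.
Treat the three as one block: 6! placements × 3! orders within the block = 720·6 = 4320.
Probability = 4320/40320 = 3/28.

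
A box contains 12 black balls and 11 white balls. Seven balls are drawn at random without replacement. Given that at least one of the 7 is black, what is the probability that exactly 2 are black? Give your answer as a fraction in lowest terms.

Work in counts. Selections with at least one black: C(23,7) − C(11,7) = 245157 − 330 = 244827.
Of those, selections where exactly 2 are black: C(12,2)·C(11,5) = 66·462 = 30492.
Conditional probability = 30492/244827 = 308/2473.

308/2473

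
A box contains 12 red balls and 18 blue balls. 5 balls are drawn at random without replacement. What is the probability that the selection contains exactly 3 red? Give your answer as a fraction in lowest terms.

There are C(30,5) = 142506 ways to choose 5 from 30.
Selections with exactly 3 red: choose 3 of the 12 red and 2 of the 18 blue, C(12,3)·C(18,2) = 220·153 = 33660.
Probability = 33660/142506 = 1870/7917.

1870/7917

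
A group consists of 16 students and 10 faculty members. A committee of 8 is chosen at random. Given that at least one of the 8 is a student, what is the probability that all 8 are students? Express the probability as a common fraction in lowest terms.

Work in counts. Selections with at least one student: C(26,8) − C(10,8) = 1562275 − 45 = 1562230.
Of those, selections where all 8 are students: C(16,8) = 12870.
Conditional probability = 12870/1562230 = 1287/156223.

1287/156223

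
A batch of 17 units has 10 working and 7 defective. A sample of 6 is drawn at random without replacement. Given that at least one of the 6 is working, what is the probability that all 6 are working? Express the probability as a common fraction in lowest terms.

10/589

Work in counts. Selections with at least one working: C(17,6) − C(7,6) = 12376 − 7 = 12369.
Of those, selections where all 6 are working: C(10,6) = 210.
Conditional probability = 210/12369 = 10/589.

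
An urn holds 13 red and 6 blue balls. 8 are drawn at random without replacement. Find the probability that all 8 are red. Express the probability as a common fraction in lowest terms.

11/646

There are C(19,8) = 75582 possible selections.
Selections with all red: C(13,8) = 1287.
Probability = 1287/75582 = 11/646.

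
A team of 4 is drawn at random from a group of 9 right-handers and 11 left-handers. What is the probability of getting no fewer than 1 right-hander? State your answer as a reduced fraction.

Total selections: C(20,4) = 4845.
Favorable selections (no fewer than 1 right-hander): C(9,1)·C(11,3) + C(9,2)·C(11,2) + C(9,3)·C(11,1) + C(9,4)·C(11,0) = 1485 + 1980 + 924 + 126 = 4515.
Probability = 4515/4845 = 301/323.

301/323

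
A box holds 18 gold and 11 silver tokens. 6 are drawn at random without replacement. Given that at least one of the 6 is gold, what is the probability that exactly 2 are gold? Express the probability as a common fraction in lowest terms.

8415/79093

Work in counts. Selections with at least one gold: C(29,6) − C(11,6) = 475020 − 462 = 474558.
Of those, selections where exactly 2 are gold: C(18,2)·C(11,4) = 153·330 = 50490.
Conditional probability = 50490/474558 = 8415/79093.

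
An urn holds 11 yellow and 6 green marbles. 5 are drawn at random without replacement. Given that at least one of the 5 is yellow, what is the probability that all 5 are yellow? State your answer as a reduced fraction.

Work in counts. Selections with at least one yellow: C(17,5) − C(6,5) = 6188 − 6 = 6182.
Of those, selections where all 5 are yellow: C(11,5) = 462.
Conditional probability = 462/6182 = 21/281.

21/281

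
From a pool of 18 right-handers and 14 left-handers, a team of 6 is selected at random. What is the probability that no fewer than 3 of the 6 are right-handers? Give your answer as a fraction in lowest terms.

Total selections: C(32,6) = 906192.
Count the complement (fewer than 3 right-handers): C(18,0)·C(14,6) + C(18,1)·C(14,5) + C(18,2)·C(14,4) = 3003 + 36036 + 153153 = 192192.
Probability = 1 − 192192/906192 = 714000/906192 = 2125/2697.

2125/2697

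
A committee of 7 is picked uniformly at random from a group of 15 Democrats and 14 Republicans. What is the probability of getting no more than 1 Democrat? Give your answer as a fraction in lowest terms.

Total selections: C(29,7) = 1560780.
Favorable selections (no more than 1 Democrat): C(15,0)·C(14,7) + C(15,1)·C(14,6) = 3432 + 45045 = 48477.
Probability = 48477/1560780 = 1243/40020.

1243/40020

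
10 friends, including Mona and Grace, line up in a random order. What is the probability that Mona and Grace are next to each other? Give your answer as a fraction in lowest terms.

There are 10! = 3628800 arrangements.
Treat Mona and Grace as a block: 9! arrangements of the blocks × 2 orders within the block = 2·362880 = 725760.
Probability = 725760/3628800 = 1/5.

1/5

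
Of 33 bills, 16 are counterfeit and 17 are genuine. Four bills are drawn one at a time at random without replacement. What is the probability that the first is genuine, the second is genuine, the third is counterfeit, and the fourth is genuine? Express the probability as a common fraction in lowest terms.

68/1023

Multiply the conditional probabilities at each draw: 17/33 · 16/32 · 16/31 · 15/30 = 65280/982080 = 68/1023.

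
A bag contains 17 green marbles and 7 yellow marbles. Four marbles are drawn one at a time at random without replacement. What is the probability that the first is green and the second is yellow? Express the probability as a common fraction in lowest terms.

119/552

Multiply the conditional probabilities at each draw: 17/24 · 7/23 = 119/552.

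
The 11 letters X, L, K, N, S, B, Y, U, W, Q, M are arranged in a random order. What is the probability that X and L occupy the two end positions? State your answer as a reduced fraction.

1/55

There are 11! = 39916800 arrangements.
Place X and L at the ends in 2 ways, arrange the remaining 9 in 9! = 362880 ways: 2·362880 = 725760.
Probability = 725760/39916800 = 1/55.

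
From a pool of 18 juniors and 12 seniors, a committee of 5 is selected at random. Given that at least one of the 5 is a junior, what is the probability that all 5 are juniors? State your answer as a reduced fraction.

Work in counts. Selections with at least one junior: C(30,5) − C(12,5) = 142506 − 792 = 141714.
Of those, selections where all 5 are juniors: C(18,5) = 8568.
Conditional probability = 8568/141714 = 476/7873.

476/7873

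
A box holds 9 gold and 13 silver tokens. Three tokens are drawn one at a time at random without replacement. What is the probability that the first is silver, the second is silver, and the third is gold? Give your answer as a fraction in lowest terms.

117/770

Multiply the conditional probabilities at each draw: 13/22 · 12/21 · 9/20 = 1404/9240 = 117/770.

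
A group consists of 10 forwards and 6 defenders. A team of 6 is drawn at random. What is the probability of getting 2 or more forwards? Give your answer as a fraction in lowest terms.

7947/8008

Total selections: C(16,6) = 8008.
Count the complement (fewer than 2 forwards): C(10,0)·C(6,6) + C(10,1)·C(6,5) = 1 + 60 = 61.
Probability = 1 − 61/8008 = 7947/8008.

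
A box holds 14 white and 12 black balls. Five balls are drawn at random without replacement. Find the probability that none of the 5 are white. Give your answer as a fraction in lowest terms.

18/1495

There are C(26,5) = 65780 possible selections.
Selections with no white (all black): C(12,5) = 792.
Probability = 792/65780 = 18/1495.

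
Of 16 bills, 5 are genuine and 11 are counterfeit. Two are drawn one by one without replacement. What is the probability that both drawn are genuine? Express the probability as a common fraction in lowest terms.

1/12

Multiply the conditional probabilities at each draw: 5/16 · 4/15 = 20/240 = 1/12.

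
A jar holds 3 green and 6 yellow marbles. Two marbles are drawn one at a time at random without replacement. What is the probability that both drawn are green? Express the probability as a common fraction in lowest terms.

1/12

Multiply the conditional probabilities at each draw: 3/9 · 2/8 = 6/72 = 1/12.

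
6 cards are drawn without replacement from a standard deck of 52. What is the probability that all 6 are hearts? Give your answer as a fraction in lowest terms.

33/391510

There are C(52,6) = 20358520 possible 6-card hands.
Hands that are all hearts: C(13,6) = 1716.
Probability = 1716/20358520 = 33/391510.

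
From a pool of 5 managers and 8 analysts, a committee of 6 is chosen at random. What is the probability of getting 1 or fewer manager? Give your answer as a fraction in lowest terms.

7/39

Total selections: C(13,6) = 1716.
Favorable selections (1 or fewer manager): C(5,0)·C(8,6) + C(5,1)·C(8,5) = 28 + 280 = 308.
Probability = 308/1716 = 7/39.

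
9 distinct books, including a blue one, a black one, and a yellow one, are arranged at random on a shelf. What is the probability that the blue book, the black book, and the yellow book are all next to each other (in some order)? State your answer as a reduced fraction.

There are 9! = 362880 arrangements.
Treat the three as one block: 7! placements × 3! orders within the block = 5040·6 = 30240.
Probability = 30240/362880 = 1/12.

1/12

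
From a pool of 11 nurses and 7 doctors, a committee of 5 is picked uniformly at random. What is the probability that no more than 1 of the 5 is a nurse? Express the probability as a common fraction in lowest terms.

29/612

Total selections: C(18,5) = 8568.
Favorable selections (no more than 1 nurse): C(11,0)·C(7,5) + C(11,1)·C(7,4) = 21 + 385 = 406.
Probability = 406/8568 = 29/612.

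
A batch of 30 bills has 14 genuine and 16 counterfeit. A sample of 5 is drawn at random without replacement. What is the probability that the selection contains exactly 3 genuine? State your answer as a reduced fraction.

80/261

Total number of selections: C(30,5) = 142506.
Selections with exactly 3 genuine: choose 3 of the 14 genuine and 2 of the 16 counterfeit, C(14,3)·C(16,2) = 364·120 = 43680.
Probability = 43680/142506 = 80/261.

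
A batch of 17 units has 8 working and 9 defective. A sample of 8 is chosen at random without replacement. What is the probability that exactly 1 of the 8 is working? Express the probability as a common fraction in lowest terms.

144/12155

Total number of selections: C(17,8) = 24310.
Selections with exactly 1 working: choose 1 of the 8 working and 7 of the 9 defective, C(8,1)·C(9,7) = 8·36 = 288.
Probability = 288/24310 = 144/12155.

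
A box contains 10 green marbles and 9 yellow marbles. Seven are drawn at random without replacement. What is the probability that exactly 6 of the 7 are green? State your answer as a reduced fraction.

315/8398

The sample space is all 7-subsets of the 19: C(19,7) = 50388.
Selections with exactly 6 green: choose 6 of the 10 green and 1 of the 9 yellow, C(10,6)·C(9,1) = 210·9 = 1890.
Probability = 1890/50388 = 315/8398.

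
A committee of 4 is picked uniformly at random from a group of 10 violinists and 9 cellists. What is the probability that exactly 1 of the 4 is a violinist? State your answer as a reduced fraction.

70/323

The sample space is all 4-subsets of the 19: C(19,4) = 3876.
Selections with exactly 1 violinist: choose 1 of the 10 violinists and 3 of the 9 cellists, C(10,1)·C(9,3) = 10·84 = 840.
Probability = 840/3876 = 70/323.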